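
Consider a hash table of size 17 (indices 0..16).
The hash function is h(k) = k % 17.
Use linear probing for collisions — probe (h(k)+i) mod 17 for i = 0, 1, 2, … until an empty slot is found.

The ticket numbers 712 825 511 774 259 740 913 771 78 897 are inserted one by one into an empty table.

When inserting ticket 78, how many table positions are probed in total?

4

712 hashes to 15; slot 15 is free → place at 15.
825 hashes to 9; slot 9 is free → place at 9.
511 hashes to 1; slot 1 is free → place at 1.
774 hashes to 9; 9 taken → place at 10.
259 hashes to 4; slot 4 is free → place at 4.
740 hashes to 9; 9,10 taken → place at 11.
913 hashes to 12; slot 12 is free → place at 12.
771 hashes to 6; slot 6 is free → place at 6.
78 hashes to 10; 10,11,12 taken → place at 13.
897 hashes to 13; 13 taken → place at 14.
Table: [—, 511, —, —, 259, —, 771, —, —, 825, 774, 740, 913, 78, 897, 712, —]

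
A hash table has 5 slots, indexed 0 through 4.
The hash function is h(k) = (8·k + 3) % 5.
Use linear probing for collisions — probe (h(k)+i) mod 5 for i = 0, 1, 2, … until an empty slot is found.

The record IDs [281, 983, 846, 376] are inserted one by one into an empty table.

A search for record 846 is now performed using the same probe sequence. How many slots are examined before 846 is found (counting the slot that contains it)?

281: h=1 -> slot 1
983: h=2 -> slot 2
846: h=1, probe 1,2,3 -> slot 3
376: h=1, probe 1,2,3,4 -> slot 4
Table: [-, 281, 983, 846, 376]
Lookup 846: h=1, probe 1,2,3 → found at 3.

3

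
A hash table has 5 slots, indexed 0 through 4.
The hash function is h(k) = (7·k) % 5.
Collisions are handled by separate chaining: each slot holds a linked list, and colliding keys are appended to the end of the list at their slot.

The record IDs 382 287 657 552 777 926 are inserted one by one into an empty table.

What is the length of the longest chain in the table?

5

Insert 382: h=4, bucket 4 empty → new chain.
Insert 287: h=4, bucket 4 nonempty → append to chain.
Insert 657: h=4, bucket 4 nonempty → append to chain.
Insert 552: h=4, bucket 4 nonempty → append to chain.
Insert 777: h=4, bucket 4 nonempty → append to chain.
Insert 926: h=2, bucket 2 empty → new chain.
Final buckets:
0: —
1: —
2: 926
3: —
4: 382 -> 287 -> 657 -> 552 -> 777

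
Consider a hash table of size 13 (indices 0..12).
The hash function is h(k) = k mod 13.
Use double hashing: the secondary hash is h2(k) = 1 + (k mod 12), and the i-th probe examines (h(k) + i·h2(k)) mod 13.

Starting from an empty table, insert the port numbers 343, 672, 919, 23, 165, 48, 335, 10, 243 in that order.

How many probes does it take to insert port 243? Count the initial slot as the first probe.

2

343: h=5 => slot 5
672: h=9 => slot 9
919: h=9, h2=8, probe 9,4 => slot 4
23: h=10 => slot 10
165: h=9, h2=10, probe 9,6 => slot 6
48: h=9, h2=1, probe 9,10,11 => slot 11
335: h=10, h2=12, probe 10,9,8 => slot 8
10: h=10, h2=11, probe 10,8,6,4,2 => slot 2
243: h=9, h2=4, probe 9,0 => slot 0
Table: [243, ∅, 10, ∅, 919, 343, 165, ∅, 335, 672, 23, 48, ∅]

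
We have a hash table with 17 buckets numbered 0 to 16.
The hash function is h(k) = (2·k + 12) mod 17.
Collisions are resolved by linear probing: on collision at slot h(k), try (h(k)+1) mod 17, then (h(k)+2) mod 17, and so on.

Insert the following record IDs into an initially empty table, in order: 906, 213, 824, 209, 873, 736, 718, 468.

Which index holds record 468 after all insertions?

14

906: h=5 → slot 5
213: h=13 → slot 13
824: h=11 → slot 11
209: h=5, probe 5,6 → slot 6
873: h=7 → slot 7
736: h=5, probe 5,6,7,8 → slot 8
718: h=3 → slot 3
468: h=13, probe 13,14 → slot 14
Table: [∅, ∅, ∅, 718, ∅, 906, 209, 873, 736, ∅, ∅, 824, ∅, 213, 468, ∅, ∅]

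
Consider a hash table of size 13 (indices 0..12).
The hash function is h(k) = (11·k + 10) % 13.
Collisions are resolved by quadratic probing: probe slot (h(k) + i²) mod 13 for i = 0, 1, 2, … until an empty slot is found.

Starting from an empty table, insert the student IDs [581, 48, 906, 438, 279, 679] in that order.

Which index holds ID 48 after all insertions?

6

581 hashes to 5; slot 5 is free => place at 5.
48 hashes to 5; 5 taken => place at 6.
906 hashes to 5; 5,6 taken => place at 9.
438 hashes to 5; 5,6,9 taken => place at 1.
279 hashes to 11; slot 11 is free => place at 11.
679 hashes to 4; slot 4 is free => place at 4.
Table: [-, 438, -, -, 679, 581, 48, -, -, 906, -, 279, -]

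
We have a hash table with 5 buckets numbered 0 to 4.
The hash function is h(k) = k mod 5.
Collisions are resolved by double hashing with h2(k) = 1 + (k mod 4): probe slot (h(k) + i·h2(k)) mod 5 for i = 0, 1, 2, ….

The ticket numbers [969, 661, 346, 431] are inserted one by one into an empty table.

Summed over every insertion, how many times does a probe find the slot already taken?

3

969: h=4 -> slot 4
661: h=1 -> slot 1
346: h=1, h2=3, probe 1,4,2 -> slot 2
431: h=1, h2=4, probe 1,0 -> slot 0
Table: [431, 661, 346, ., 969]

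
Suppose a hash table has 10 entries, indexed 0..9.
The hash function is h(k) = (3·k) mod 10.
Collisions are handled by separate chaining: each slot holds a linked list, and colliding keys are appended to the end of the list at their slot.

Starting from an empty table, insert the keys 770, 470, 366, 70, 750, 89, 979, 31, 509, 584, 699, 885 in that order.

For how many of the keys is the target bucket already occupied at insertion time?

770 -> bucket 0
470 -> bucket 0 (collision)
366 -> bucket 8
70 -> bucket 0 (collision)
750 -> bucket 0 (collision)
89 -> bucket 7
979 -> bucket 7 (collision)
31 -> bucket 3
509 -> bucket 7 (collision)
584 -> bucket 2
699 -> bucket 7 (collision)
885 -> bucket 5
Final buckets:
0: 770 -> 470 -> 70 -> 750
1: ∅
2: 584
3: 31
4: ∅
5: 885
6: ∅
7: 89 -> 979 -> 509 -> 699
8: 366
9: ∅

6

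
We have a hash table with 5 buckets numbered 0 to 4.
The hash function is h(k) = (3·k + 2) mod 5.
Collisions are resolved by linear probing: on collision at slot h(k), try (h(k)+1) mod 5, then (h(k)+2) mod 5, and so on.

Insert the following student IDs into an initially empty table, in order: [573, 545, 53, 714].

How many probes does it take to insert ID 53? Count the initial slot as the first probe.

3

573: h=1 -> slot 1
545: h=2 -> slot 2
53: h=1, probe 1,2,3 -> slot 3
714: h=4 -> slot 4
Table: [_, 573, 545, 53, 714]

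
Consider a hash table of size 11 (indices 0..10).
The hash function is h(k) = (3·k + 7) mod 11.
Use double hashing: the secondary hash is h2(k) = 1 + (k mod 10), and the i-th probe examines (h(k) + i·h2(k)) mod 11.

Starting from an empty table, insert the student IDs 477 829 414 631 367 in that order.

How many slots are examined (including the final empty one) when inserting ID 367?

2

477 hashes to 8; slot 8 is free -> place at 8.
829 hashes to 8, h2=10; 8 taken -> place at 7.
414 hashes to 6; slot 6 is free -> place at 6.
631 hashes to 8, h2=2; 8 taken -> place at 10.
367 hashes to 8, h2=8; 8 taken -> place at 5.
Table: [-, -, -, -, -, 367, 414, 829, 477, -, 631]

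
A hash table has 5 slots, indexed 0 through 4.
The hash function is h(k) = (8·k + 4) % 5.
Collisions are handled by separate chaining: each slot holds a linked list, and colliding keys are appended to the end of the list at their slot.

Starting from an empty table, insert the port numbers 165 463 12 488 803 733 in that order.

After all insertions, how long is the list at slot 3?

Insert 165: h=4, bucket 4 empty -> new chain.
Insert 463: h=3, bucket 3 empty -> new chain.
Insert 12: h=0, bucket 0 empty -> new chain.
Insert 488: h=3, bucket 3 nonempty -> append to chain.
Insert 803: h=3, bucket 3 nonempty -> append to chain.
Insert 733: h=3, bucket 3 nonempty -> append to chain.
Final buckets:
0: 12
1: —
2: —
3: 463 -> 488 -> 803 -> 733
4: 165

4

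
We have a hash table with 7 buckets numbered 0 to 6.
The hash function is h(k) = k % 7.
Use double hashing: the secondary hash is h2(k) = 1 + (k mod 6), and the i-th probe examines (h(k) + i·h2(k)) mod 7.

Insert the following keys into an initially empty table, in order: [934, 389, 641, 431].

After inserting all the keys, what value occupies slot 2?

641

934 hashes to 3; slot 3 is free => place at 3.
389 hashes to 4; slot 4 is free => place at 4.
641 hashes to 4, h2=6; 4,3 taken => place at 2.
431 hashes to 4, h2=6; 4,3,2 taken => place at 1.
Table: [_, 431, 641, 934, 389, _, _]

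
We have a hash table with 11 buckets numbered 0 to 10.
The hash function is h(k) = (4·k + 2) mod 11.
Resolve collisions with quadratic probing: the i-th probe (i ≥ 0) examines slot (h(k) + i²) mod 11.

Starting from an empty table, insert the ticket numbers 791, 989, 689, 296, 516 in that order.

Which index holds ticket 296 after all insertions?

2

Insert 791: h=9, slot 9 empty => index 9.
Insert 989: h=9, slot 9 occupied => index 10.
Insert 689: h=8, slot 8 empty => index 8.
Insert 296: h=9, slots 9,10 occupied => index 2.
Insert 516: h=9, slots 9,10,2 occupied => index 7.
Table: [., ., 296, ., ., ., ., 516, 689, 791, 989]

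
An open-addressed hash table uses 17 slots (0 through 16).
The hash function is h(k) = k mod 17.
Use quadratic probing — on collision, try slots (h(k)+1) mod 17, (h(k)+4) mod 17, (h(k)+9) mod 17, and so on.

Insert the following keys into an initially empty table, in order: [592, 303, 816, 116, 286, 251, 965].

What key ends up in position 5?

965

592: h=14 -> slot 14
303: h=14, probe 14,15 -> slot 15
816: h=0 -> slot 0
116: h=14, probe 14,15,1 -> slot 1
286: h=14, probe 14,15,1,6 -> slot 6
251: h=13 -> slot 13
965: h=13, probe 13,14,0,5 -> slot 5
Table: [816, 116, —, —, —, 965, 286, —, —, —, —, —, —, 251, 592, 303, —]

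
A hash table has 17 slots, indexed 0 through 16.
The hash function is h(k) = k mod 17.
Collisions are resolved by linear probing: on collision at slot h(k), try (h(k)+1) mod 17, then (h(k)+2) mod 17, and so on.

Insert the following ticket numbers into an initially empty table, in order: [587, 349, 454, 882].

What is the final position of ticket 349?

10

587: h=9 => slot 9
349: h=9, probe 9,10 => slot 10
454: h=12 => slot 12
882: h=15 => slot 15
Table: [∅, ∅, ∅, ∅, ∅, ∅, ∅, ∅, ∅, 587, 349, ∅, 454, ∅, ∅, 882, ∅]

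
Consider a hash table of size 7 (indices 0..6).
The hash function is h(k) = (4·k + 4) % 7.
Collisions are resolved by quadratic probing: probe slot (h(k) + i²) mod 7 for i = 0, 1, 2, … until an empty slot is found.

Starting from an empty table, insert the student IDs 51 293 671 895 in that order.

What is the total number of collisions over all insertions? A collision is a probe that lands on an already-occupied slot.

51: h=5 → slot 5
293: h=0 → slot 0
671: h=0, probe 0,1 → slot 1
895: h=0, probe 0,1,4 → slot 4
Table: [293, 671, _, _, 895, 51, _]

3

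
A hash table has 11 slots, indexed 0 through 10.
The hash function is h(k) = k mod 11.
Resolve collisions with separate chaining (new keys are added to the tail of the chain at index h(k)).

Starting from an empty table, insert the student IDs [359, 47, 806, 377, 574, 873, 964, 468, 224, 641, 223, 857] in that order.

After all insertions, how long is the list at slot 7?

2

359 → bucket 7
47 → bucket 3
806 → bucket 3 (collision)
377 → bucket 3 (collision)
574 → bucket 2
873 → bucket 4
964 → bucket 7 (collision)
468 → bucket 6
224 → bucket 4 (collision)
641 → bucket 3 (collision)
223 → bucket 3 (collision)
857 → bucket 10
Final buckets:
0: ∅
1: ∅
2: 574
3: 47 -> 806 -> 377 -> 641 -> 223
4: 873 -> 224
5: ∅
6: 468
7: 359 -> 964
8: ∅
9: ∅
10: 857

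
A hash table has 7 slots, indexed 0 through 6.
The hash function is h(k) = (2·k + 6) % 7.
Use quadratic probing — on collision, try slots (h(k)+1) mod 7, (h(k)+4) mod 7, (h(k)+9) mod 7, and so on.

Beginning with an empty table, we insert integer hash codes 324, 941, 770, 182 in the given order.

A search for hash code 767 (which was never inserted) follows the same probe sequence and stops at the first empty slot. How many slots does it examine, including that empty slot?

2

Insert 324: h=3, slot 3 empty → index 3.
Insert 941: h=5, slot 5 empty → index 5.
Insert 770: h=6, slot 6 empty → index 6.
Insert 182: h=6, slot 6 occupied → index 0.
Table: [182, _, _, 324, _, 941, 770]
Lookup 767: h=0, probe 0,1 → slot 1 empty, not found.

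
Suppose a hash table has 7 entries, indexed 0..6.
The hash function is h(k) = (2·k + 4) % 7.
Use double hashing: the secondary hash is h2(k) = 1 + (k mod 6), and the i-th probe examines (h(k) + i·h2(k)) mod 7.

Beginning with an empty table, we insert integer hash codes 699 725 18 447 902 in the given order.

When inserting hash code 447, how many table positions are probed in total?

Insert 699: h=2, slot 2 empty -> index 2.
Insert 725: h=5, slot 5 empty -> index 5.
Insert 18: h=5, h2=1, slot 5 occupied -> index 6.
Insert 447: h=2, h2=4, slots 2,6 occupied -> index 3.
Insert 902: h=2, h2=3, slots 2,5 occupied -> index 1.
Table: [-, 902, 699, 447, -, 725, 18]

3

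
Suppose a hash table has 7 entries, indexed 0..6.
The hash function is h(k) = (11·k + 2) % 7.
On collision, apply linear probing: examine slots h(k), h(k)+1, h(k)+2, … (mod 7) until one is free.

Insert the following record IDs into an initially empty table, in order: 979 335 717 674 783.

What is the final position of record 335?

6

979 hashes to 5; slot 5 is free -> place at 5.
335 hashes to 5; 5 taken -> place at 6.
717 hashes to 0; slot 0 is free -> place at 0.
674 hashes to 3; slot 3 is free -> place at 3.
783 hashes to 5; 5,6,0 taken -> place at 1.
Table: [717, 783, ∅, 674, ∅, 979, 335]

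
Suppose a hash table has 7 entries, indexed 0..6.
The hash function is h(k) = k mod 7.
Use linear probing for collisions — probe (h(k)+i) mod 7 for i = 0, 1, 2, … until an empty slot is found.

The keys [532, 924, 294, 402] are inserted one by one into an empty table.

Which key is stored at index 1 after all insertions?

532: h=0 => slot 0
924: h=0, probe 0,1 => slot 1
294: h=0, probe 0,1,2 => slot 2
402: h=3 => slot 3
Table: [532, 924, 294, 402, ∅, ∅, ∅]

924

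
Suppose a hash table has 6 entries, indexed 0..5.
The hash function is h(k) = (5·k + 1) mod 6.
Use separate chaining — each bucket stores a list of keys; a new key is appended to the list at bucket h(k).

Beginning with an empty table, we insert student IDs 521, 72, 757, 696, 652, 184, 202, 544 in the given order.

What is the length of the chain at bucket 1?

521 -> bucket 2
72 -> bucket 1
757 -> bucket 0
696 -> bucket 1 (collision)
652 -> bucket 3
184 -> bucket 3 (collision)
202 -> bucket 3 (collision)
544 -> bucket 3 (collision)
Final buckets:
0: 757
1: 72 -> 696
2: 521
3: 652 -> 184 -> 202 -> 544
4: _
5: _

2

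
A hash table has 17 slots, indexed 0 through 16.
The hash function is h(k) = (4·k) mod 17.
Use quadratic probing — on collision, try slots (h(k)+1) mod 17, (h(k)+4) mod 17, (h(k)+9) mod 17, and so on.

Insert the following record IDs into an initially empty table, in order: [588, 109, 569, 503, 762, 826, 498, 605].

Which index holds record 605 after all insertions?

14

588 hashes to 6; slot 6 is free → place at 6.
109 hashes to 11; slot 11 is free → place at 11.
569 hashes to 15; slot 15 is free → place at 15.
503 hashes to 6; 6 taken → place at 7.
762 hashes to 5; slot 5 is free → place at 5.
826 hashes to 6; 6,7 taken → place at 10.
498 hashes to 3; slot 3 is free → place at 3.
605 hashes to 6; 6,7,10,15,5 taken → place at 14.
Table: [—, —, —, 498, —, 762, 588, 503, —, —, 826, 109, —, —, 605, 569, —]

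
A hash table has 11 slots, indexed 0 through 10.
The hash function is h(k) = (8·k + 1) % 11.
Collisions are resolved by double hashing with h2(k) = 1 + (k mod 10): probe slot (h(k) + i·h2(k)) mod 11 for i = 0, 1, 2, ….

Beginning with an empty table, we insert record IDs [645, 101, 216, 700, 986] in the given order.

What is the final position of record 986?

645 hashes to 2; slot 2 is free -> place at 2.
101 hashes to 6; slot 6 is free -> place at 6.
216 hashes to 2, h2=7; 2 taken -> place at 9.
700 hashes to 2, h2=1; 2 taken -> place at 3.
986 hashes to 2, h2=7; 2,9 taken -> place at 5.
Table: [_, _, 645, 700, _, 986, 101, _, _, 216, _]

5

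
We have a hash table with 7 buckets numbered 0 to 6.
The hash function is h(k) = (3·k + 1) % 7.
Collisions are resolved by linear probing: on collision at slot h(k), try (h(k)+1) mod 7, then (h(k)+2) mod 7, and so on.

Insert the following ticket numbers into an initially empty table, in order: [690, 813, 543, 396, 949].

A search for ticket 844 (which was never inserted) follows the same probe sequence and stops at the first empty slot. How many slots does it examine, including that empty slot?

5

690 hashes to 6; slot 6 is free -> place at 6.
813 hashes to 4; slot 4 is free -> place at 4.
543 hashes to 6; 6 taken -> place at 0.
396 hashes to 6; 6,0 taken -> place at 1.
949 hashes to 6; 6,0,1 taken -> place at 2.
Table: [543, 396, 949, ∅, 813, ∅, 690]
Lookup 844: h=6, probe 6,0,1,2,3 → slot 3 empty, not found.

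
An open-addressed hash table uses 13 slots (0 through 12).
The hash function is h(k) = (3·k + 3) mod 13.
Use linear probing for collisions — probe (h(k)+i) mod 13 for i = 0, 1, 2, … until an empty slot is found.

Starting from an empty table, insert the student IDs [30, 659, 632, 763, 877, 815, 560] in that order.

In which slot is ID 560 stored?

30: h=2 → slot 2
659: h=4 → slot 4
632: h=1 → slot 1
763: h=4, probe 4,5 → slot 5
877: h=8 → slot 8
815: h=4, probe 4,5,6 → slot 6
560: h=6, probe 6,7 → slot 7
Table: [—, 632, 30, —, 659, 763, 815, 560, 877, —, —, —, —]

7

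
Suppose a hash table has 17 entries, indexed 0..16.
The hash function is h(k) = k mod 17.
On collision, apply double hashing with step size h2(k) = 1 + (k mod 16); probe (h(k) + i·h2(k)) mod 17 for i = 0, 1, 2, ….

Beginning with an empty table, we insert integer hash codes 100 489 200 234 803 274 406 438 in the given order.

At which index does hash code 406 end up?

12

100: h=15 => slot 15
489: h=13 => slot 13
200: h=13, h2=9, probe 13,5 => slot 5
234: h=13, h2=11, probe 13,7 => slot 7
803: h=4 => slot 4
274: h=2 => slot 2
406: h=15, h2=7, probe 15,5,12 => slot 12
438: h=13, h2=7, probe 13,3 => slot 3
Table: [_, _, 274, 438, 803, 200, _, 234, _, _, _, _, 406, 489, _, 100, _]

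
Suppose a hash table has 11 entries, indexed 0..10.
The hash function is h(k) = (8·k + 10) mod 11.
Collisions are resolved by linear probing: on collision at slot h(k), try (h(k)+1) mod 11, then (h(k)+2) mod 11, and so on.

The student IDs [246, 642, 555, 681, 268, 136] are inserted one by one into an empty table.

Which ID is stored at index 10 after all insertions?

246: h=9 → slot 9
642: h=9, probe 9,10 → slot 10
555: h=6 → slot 6
681: h=2 → slot 2
268: h=9, probe 9,10,0 → slot 0
136: h=9, probe 9,10,0,1 → slot 1
Table: [268, 136, 681, —, —, —, 555, —, —, 246, 642]

642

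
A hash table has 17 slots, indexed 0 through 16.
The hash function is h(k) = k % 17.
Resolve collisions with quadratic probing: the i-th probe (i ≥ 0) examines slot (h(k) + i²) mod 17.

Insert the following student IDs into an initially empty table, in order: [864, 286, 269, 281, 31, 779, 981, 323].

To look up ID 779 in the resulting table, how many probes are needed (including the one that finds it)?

Insert 864: h=14, slot 14 empty → index 14.
Insert 286: h=14, slot 14 occupied → index 15.
Insert 269: h=14, slots 14,15 occupied → index 1.
Insert 281: h=9, slot 9 empty → index 9.
Insert 31: h=14, slots 14,15,1 occupied → index 6.
Insert 779: h=14, slots 14,15,1,6 occupied → index 13.
Insert 981: h=12, slot 12 empty → index 12.
Insert 323: h=0, slot 0 empty → index 0.
Table: [323, 269, ., ., ., ., 31, ., ., 281, ., ., 981, 779, 864, 286, .]
Lookup 779: h=14, probe 14,15,1,6,13 → found at 13.

5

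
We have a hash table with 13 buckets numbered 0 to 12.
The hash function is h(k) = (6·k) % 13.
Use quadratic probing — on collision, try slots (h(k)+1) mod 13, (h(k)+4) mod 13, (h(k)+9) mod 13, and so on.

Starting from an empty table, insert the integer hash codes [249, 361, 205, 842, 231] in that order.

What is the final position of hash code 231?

11

Insert 249: h=12, slot 12 empty → index 12.
Insert 361: h=8, slot 8 empty → index 8.
Insert 205: h=8, slot 8 occupied → index 9.
Insert 842: h=8, slots 8,9,12 occupied → index 4.
Insert 231: h=8, slots 8,9,12,4 occupied → index 11.
Table: [_, _, _, _, 842, _, _, _, 361, 205, _, 231, 249]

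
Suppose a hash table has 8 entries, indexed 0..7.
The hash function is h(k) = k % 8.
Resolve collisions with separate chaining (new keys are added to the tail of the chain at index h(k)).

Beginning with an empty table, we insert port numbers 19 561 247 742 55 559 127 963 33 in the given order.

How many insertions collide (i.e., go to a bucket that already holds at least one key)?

5

19 → bucket 3
561 → bucket 1
247 → bucket 7
742 → bucket 6
55 → bucket 7 (collision)
559 → bucket 7 (collision)
127 → bucket 7 (collision)
963 → bucket 3 (collision)
33 → bucket 1 (collision)
Final buckets:
0: .
1: 561 -> 33
2: .
3: 19 -> 963
4: .
5: .
6: 742
7: 247 -> 55 -> 559 -> 127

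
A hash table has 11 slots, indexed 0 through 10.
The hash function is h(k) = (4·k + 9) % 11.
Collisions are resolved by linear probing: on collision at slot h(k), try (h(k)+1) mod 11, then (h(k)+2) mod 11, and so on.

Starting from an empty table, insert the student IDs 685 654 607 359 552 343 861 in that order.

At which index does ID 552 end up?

8

685: h=10 -> slot 10
654: h=7 -> slot 7
607: h=6 -> slot 6
359: h=4 -> slot 4
552: h=6, probe 6,7,8 -> slot 8
343: h=6, probe 6,7,8,9 -> slot 9
861: h=10, probe 10,0 -> slot 0
Table: [861, —, —, —, 359, —, 607, 654, 552, 343, 685]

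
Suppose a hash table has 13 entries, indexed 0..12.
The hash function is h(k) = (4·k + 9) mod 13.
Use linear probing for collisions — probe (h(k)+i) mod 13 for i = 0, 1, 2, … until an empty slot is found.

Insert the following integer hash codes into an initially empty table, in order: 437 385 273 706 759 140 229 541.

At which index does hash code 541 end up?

437: h=2 => slot 2
385: h=2, probe 2,3 => slot 3
273: h=9 => slot 9
706: h=12 => slot 12
759: h=3, probe 3,4 => slot 4
140: h=10 => slot 10
229: h=2, probe 2,3,4,5 => slot 5
541: h=2, probe 2,3,4,5,6 => slot 6
Table: [—, —, 437, 385, 759, 229, 541, —, —, 273, 140, —, 706]

6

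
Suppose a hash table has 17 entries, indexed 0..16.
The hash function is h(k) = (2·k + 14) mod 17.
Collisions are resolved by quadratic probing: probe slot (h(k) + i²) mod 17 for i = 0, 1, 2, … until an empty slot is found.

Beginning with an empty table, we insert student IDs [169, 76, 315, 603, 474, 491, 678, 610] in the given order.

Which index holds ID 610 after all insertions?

9

169: h=12 → slot 12
76: h=13 → slot 13
315: h=15 → slot 15
603: h=13, probe 13,14 → slot 14
474: h=10 → slot 10
491: h=10, probe 10,11 → slot 11
678: h=10, probe 10,11,14,2 → slot 2
610: h=10, probe 10,11,14,2,9 → slot 9
Table: [_, _, 678, _, _, _, _, _, _, 610, 474, 491, 169, 76, 603, 315, _]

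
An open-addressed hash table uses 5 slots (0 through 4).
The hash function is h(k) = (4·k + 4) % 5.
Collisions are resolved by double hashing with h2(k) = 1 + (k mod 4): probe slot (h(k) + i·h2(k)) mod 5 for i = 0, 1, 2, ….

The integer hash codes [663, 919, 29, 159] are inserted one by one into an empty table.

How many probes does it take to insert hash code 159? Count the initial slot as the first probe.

663 hashes to 1; slot 1 is free -> place at 1.
919 hashes to 0; slot 0 is free -> place at 0.
29 hashes to 0, h2=2; 0 taken -> place at 2.
159 hashes to 0, h2=4; 0 taken -> place at 4.
Table: [919, 663, 29, -, 159]

2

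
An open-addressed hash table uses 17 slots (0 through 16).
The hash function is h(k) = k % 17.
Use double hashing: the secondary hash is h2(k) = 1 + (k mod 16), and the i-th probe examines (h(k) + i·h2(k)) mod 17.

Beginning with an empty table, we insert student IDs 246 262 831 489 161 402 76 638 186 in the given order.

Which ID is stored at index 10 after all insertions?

161

246: h=8 -> slot 8
262: h=7 -> slot 7
831: h=15 -> slot 15
489: h=13 -> slot 13
161: h=8, h2=2, probe 8,10 -> slot 10
402: h=11 -> slot 11
76: h=8, h2=13, probe 8,4 -> slot 4
638: h=9 -> slot 9
186: h=16 -> slot 16
Table: [., ., ., ., 76, ., ., 262, 246, 638, 161, 402, ., 489, ., 831, 186]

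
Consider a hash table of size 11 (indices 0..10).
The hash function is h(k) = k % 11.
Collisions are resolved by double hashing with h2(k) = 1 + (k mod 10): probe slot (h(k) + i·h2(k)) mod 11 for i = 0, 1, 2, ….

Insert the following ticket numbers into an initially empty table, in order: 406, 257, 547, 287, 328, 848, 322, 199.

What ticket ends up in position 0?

199

406: h=10 => slot 10
257: h=4 => slot 4
547: h=8 => slot 8
287: h=1 => slot 1
328: h=9 => slot 9
848: h=1, h2=9, probe 1,10,8,6 => slot 6
322: h=3 => slot 3
199: h=1, h2=10, probe 1,0 => slot 0
Table: [199, 287, _, 322, 257, _, 848, _, 547, 328, 406]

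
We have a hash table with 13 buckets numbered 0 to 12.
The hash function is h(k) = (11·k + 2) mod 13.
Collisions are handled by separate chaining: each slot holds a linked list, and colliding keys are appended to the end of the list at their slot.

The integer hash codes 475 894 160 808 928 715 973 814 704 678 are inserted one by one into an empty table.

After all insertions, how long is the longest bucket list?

475 → bucket 1
894 → bucket 8
160 → bucket 7
808 → bucket 11
928 → bucket 5
715 → bucket 2
973 → bucket 6
814 → bucket 12
704 → bucket 11 (collision)
678 → bucket 11 (collision)
Final buckets:
0: ∅
1: 475
2: 715
3: ∅
4: ∅
5: 928
6: 973
7: 160
8: 894
9: ∅
10: ∅
11: 808 -> 704 -> 678
12: 814

3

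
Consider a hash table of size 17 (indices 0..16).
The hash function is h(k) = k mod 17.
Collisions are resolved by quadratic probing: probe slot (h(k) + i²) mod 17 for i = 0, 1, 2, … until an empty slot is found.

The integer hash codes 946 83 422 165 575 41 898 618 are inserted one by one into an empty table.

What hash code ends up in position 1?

575

946: h=11 → slot 11
83: h=15 → slot 15
422: h=14 → slot 14
165: h=12 → slot 12
575: h=14, probe 14,15,1 → slot 1
41: h=7 → slot 7
898: h=14, probe 14,15,1,6 → slot 6
618: h=6, probe 6,7,10 → slot 10
Table: [∅, 575, ∅, ∅, ∅, ∅, 898, 41, ∅, ∅, 618, 946, 165, ∅, 422, 83, ∅]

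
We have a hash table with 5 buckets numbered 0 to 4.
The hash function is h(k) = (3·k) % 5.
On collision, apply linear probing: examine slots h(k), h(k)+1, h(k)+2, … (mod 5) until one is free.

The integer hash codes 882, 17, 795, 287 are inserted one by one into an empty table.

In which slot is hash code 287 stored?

Insert 882: h=1, slot 1 empty -> index 1.
Insert 17: h=1, slot 1 occupied -> index 2.
Insert 795: h=0, slot 0 empty -> index 0.
Insert 287: h=1, slots 1,2 occupied -> index 3.
Table: [795, 882, 17, 287, —]

3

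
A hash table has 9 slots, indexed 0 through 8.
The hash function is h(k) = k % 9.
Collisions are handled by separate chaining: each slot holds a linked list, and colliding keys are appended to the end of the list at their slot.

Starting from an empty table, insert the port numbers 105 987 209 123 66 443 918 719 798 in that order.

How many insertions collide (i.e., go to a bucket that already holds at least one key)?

Insert 105: h=6, bucket 6 empty -> new chain.
Insert 987: h=6, bucket 6 nonempty -> append to chain.
Insert 209: h=2, bucket 2 empty -> new chain.
Insert 123: h=6, bucket 6 nonempty -> append to chain.
Insert 66: h=3, bucket 3 empty -> new chain.
Insert 443: h=2, bucket 2 nonempty -> append to chain.
Insert 918: h=0, bucket 0 empty -> new chain.
Insert 719: h=8, bucket 8 empty -> new chain.
Insert 798: h=6, bucket 6 nonempty -> append to chain.
Final buckets:
0: 918
1: -
2: 209 -> 443
3: 66
4: -
5: -
6: 105 -> 987 -> 123 -> 798
7: -
8: 719

4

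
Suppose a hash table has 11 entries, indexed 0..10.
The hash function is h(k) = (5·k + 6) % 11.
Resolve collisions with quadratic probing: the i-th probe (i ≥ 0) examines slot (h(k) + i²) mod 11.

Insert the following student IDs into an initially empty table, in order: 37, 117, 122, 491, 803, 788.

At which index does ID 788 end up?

Insert 37: h=4, slot 4 empty => index 4.
Insert 117: h=8, slot 8 empty => index 8.
Insert 122: h=0, slot 0 empty => index 0.
Insert 491: h=8, slot 8 occupied => index 9.
Insert 803: h=6, slot 6 empty => index 6.
Insert 788: h=8, slots 8,9 occupied => index 1.
Table: [122, 788, _, _, 37, _, 803, _, 117, 491, _]

1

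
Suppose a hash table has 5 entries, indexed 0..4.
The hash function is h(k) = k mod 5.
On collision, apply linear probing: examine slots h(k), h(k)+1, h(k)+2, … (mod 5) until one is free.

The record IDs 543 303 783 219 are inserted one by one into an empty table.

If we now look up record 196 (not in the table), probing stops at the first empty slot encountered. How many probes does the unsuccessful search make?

Insert 543: h=3, slot 3 empty -> index 3.
Insert 303: h=3, slot 3 occupied -> index 4.
Insert 783: h=3, slots 3,4 occupied -> index 0.
Insert 219: h=4, slots 4,0 occupied -> index 1.
Table: [783, 219, —, 543, 303]
Lookup 196: h=1, probe 1,2 → slot 2 empty, not found.

2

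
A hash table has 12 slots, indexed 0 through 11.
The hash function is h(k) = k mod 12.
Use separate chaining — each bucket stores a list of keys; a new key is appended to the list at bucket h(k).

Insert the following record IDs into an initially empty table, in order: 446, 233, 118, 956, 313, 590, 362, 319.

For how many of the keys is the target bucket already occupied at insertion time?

Insert 446: h=2, bucket 2 empty -> new chain.
Insert 233: h=5, bucket 5 empty -> new chain.
Insert 118: h=10, bucket 10 empty -> new chain.
Insert 956: h=8, bucket 8 empty -> new chain.
Insert 313: h=1, bucket 1 empty -> new chain.
Insert 590: h=2, bucket 2 nonempty -> append to chain.
Insert 362: h=2, bucket 2 nonempty -> append to chain.
Insert 319: h=7, bucket 7 empty -> new chain.
Final buckets:
0: —
1: 313
2: 446 -> 590 -> 362
3: —
4: —
5: 233
6: —
7: 319
8: 956
9: —
10: 118
11: —

2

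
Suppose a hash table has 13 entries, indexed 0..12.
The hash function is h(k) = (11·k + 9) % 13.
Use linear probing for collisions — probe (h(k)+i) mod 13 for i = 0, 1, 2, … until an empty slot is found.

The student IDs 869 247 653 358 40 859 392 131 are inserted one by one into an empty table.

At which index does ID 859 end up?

10

869: h=0 -> slot 0
247: h=9 -> slot 9
653: h=3 -> slot 3
358: h=8 -> slot 8
40: h=7 -> slot 7
859: h=7, probe 7,8,9,10 -> slot 10
392: h=5 -> slot 5
131: h=7, probe 7,8,9,10,11 -> slot 11
Table: [869, ∅, ∅, 653, ∅, 392, ∅, 40, 358, 247, 859, 131, ∅]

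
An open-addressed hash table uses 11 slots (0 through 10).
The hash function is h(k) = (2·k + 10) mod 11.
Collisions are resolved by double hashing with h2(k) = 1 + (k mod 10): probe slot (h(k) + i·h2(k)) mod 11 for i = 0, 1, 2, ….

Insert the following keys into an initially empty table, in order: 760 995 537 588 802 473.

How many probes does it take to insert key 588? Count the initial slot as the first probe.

Insert 760: h=1, slot 1 empty → index 1.
Insert 995: h=9, slot 9 empty → index 9.
Insert 537: h=6, slot 6 empty → index 6.
Insert 588: h=9, h2=9, slot 9 occupied → index 7.
Insert 802: h=8, slot 8 empty → index 8.
Insert 473: h=10, slot 10 empty → index 10.
Table: [_, 760, _, _, _, _, 537, 588, 802, 995, 473]

2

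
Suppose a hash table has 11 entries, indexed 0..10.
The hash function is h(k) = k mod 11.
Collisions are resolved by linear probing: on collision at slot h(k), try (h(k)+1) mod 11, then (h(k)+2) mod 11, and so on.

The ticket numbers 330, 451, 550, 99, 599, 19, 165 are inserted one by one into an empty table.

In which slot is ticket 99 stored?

3

330 hashes to 0; slot 0 is free -> place at 0.
451 hashes to 0; 0 taken -> place at 1.
550 hashes to 0; 0,1 taken -> place at 2.
99 hashes to 0; 0,1,2 taken -> place at 3.
599 hashes to 5; slot 5 is free -> place at 5.
19 hashes to 8; slot 8 is free -> place at 8.
165 hashes to 0; 0,1,2,3 taken -> place at 4.
Table: [330, 451, 550, 99, 165, 599, ∅, ∅, 19, ∅, ∅]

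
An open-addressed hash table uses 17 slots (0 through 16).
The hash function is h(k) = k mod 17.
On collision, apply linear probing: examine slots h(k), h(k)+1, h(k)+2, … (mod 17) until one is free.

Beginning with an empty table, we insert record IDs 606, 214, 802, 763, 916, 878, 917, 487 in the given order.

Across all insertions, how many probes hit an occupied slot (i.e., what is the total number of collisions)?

5

606: h=11 -> slot 11
214: h=10 -> slot 10
802: h=3 -> slot 3
763: h=15 -> slot 15
916: h=15, probe 15,16 -> slot 16
878: h=11, probe 11,12 -> slot 12
917: h=16, probe 16,0 -> slot 0
487: h=11, probe 11,12,13 -> slot 13
Table: [917, ∅, ∅, 802, ∅, ∅, ∅, ∅, ∅, ∅, 214, 606, 878, 487, ∅, 763, 916]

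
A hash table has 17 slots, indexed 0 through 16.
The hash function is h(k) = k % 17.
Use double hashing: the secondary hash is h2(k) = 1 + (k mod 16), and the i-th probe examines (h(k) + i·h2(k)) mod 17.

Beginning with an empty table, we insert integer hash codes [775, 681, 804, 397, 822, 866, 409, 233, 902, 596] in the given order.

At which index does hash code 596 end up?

775 hashes to 10; slot 10 is free → place at 10.
681 hashes to 1; slot 1 is free → place at 1.
804 hashes to 5; slot 5 is free → place at 5.
397 hashes to 6; slot 6 is free → place at 6.
822 hashes to 6, h2=7; 6 taken → place at 13.
866 hashes to 16; slot 16 is free → place at 16.
409 hashes to 1, h2=10; 1 taken → place at 11.
233 hashes to 12; slot 12 is free → place at 12.
902 hashes to 1, h2=7; 1 taken → place at 8.
596 hashes to 1, h2=5; 1,6,11,16 taken → place at 4.
Table: [., 681, ., ., 596, 804, 397, ., 902, ., 775, 409, 233, 822, ., ., 866]

4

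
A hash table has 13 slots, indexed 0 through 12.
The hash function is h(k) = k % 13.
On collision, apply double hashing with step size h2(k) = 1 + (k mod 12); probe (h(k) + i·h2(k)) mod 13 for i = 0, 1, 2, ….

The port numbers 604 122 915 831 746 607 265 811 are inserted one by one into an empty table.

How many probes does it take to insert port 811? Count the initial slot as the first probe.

2

604 hashes to 6; slot 6 is free -> place at 6.
122 hashes to 5; slot 5 is free -> place at 5.
915 hashes to 5, h2=4; 5 taken -> place at 9.
831 hashes to 12; slot 12 is free -> place at 12.
746 hashes to 5, h2=3; 5 taken -> place at 8.
607 hashes to 9, h2=8; 9 taken -> place at 4.
265 hashes to 5, h2=2; 5 taken -> place at 7.
811 hashes to 5, h2=8; 5 taken -> place at 0.
Table: [811, ∅, ∅, ∅, 607, 122, 604, 265, 746, 915, ∅, ∅, 831]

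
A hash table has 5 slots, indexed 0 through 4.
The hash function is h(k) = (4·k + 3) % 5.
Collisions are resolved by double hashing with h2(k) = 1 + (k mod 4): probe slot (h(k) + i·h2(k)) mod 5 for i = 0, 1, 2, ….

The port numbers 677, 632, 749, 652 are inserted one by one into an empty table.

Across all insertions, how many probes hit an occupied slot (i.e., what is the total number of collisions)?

3

677 hashes to 1; slot 1 is free → place at 1.
632 hashes to 1, h2=1; 1 taken → place at 2.
749 hashes to 4; slot 4 is free → place at 4.
652 hashes to 1, h2=1; 1,2 taken → place at 3.
Table: [∅, 677, 632, 652, 749]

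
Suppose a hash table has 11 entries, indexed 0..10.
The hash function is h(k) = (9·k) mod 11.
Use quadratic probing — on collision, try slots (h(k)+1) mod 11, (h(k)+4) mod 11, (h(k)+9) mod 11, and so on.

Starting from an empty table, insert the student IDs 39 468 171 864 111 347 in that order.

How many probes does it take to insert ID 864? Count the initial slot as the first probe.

Insert 39: h=10, slot 10 empty => index 10.
Insert 468: h=10, slot 10 occupied => index 0.
Insert 171: h=10, slots 10,0 occupied => index 3.
Insert 864: h=10, slots 10,0,3 occupied => index 8.
Insert 111: h=9, slot 9 empty => index 9.
Insert 347: h=10, slots 10,0,3,8 occupied => index 4.
Table: [468, -, -, 171, 347, -, -, -, 864, 111, 39]

4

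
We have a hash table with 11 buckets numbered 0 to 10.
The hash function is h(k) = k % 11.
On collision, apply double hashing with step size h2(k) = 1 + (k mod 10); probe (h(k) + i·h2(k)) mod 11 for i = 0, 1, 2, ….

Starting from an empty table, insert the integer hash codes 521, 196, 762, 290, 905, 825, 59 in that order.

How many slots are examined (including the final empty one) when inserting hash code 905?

4

521: h=4 => slot 4
196: h=9 => slot 9
762: h=3 => slot 3
290: h=4, h2=1, probe 4,5 => slot 5
905: h=3, h2=6, probe 3,9,4,10 => slot 10
825: h=0 => slot 0
59: h=4, h2=10, probe 4,3,2 => slot 2
Table: [825, ∅, 59, 762, 521, 290, ∅, ∅, ∅, 196, 905]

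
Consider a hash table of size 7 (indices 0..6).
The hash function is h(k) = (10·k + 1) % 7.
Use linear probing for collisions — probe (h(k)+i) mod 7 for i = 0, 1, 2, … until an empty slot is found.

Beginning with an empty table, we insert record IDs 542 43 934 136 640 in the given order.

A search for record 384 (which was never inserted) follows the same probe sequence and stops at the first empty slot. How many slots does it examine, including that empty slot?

4

542 hashes to 3; slot 3 is free -> place at 3.
43 hashes to 4; slot 4 is free -> place at 4.
934 hashes to 3; 3,4 taken -> place at 5.
136 hashes to 3; 3,4,5 taken -> place at 6.
640 hashes to 3; 3,4,5,6 taken -> place at 0.
Table: [640, ∅, ∅, 542, 43, 934, 136]
Lookup 384: h=5, probe 5,6,0,1 → slot 1 empty, not found.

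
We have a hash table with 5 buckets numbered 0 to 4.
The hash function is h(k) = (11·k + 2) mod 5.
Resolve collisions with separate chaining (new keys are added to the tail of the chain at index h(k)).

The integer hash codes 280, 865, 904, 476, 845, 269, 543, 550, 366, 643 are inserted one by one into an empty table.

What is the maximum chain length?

Insert 280: h=2, bucket 2 empty -> new chain.
Insert 865: h=2, bucket 2 nonempty -> append to chain.
Insert 904: h=1, bucket 1 empty -> new chain.
Insert 476: h=3, bucket 3 empty -> new chain.
Insert 845: h=2, bucket 2 nonempty -> append to chain.
Insert 269: h=1, bucket 1 nonempty -> append to chain.
Insert 543: h=0, bucket 0 empty -> new chain.
Insert 550: h=2, bucket 2 nonempty -> append to chain.
Insert 366: h=3, bucket 3 nonempty -> append to chain.
Insert 643: h=0, bucket 0 nonempty -> append to chain.
Final buckets:
0: 543 -> 643
1: 904 -> 269
2: 280 -> 865 -> 845 -> 550
3: 476 -> 366
4: .

4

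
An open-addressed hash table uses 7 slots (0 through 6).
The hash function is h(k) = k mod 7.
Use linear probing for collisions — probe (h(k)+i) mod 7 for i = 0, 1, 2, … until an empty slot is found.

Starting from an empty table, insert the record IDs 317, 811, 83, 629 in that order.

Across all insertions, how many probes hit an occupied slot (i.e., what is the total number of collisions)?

317: h=2 → slot 2
811: h=6 → slot 6
83: h=6, probe 6,0 → slot 0
629: h=6, probe 6,0,1 → slot 1
Table: [83, 629, 317, _, _, _, 811]

3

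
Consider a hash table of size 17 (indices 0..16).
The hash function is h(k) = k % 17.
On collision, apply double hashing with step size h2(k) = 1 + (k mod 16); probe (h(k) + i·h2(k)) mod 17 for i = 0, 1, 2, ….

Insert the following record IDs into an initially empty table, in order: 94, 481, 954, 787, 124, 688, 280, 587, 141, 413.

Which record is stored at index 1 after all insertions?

Insert 94: h=9, slot 9 empty → index 9.
Insert 481: h=5, slot 5 empty → index 5.
Insert 954: h=2, slot 2 empty → index 2.
Insert 787: h=5, h2=4, slots 5,9 occupied → index 13.
Insert 124: h=5, h2=13, slot 5 occupied → index 1.
Insert 688: h=8, slot 8 empty → index 8.
Insert 280: h=8, h2=9, slot 8 occupied → index 0.
Insert 587: h=9, h2=12, slot 9 occupied → index 4.
Insert 141: h=5, h2=14, slots 5,2 occupied → index 16.
Insert 413: h=5, h2=14, slots 5,2,16,13 occupied → index 10.
Table: [280, 124, 954, ., 587, 481, ., ., 688, 94, 413, ., ., 787, ., ., 141]

124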